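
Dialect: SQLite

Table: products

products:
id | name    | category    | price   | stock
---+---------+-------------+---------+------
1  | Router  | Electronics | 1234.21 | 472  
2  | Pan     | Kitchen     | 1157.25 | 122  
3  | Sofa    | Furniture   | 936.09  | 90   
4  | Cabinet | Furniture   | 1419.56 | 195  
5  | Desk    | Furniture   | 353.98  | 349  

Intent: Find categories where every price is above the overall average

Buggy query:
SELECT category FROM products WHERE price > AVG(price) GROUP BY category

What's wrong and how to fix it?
Bug: WHERE evaluates per row before aggregation, so AVG() is unavailable

Fix: Compute the overall average in a scalar subquery and compare each group's MIN against it in HAVING

Corrected query:
SELECT category FROM products GROUP BY category HAVING MIN(price) > (SELECT AVG(price) FROM products)

Result:
category   
-----------
Electronics
Kitchen    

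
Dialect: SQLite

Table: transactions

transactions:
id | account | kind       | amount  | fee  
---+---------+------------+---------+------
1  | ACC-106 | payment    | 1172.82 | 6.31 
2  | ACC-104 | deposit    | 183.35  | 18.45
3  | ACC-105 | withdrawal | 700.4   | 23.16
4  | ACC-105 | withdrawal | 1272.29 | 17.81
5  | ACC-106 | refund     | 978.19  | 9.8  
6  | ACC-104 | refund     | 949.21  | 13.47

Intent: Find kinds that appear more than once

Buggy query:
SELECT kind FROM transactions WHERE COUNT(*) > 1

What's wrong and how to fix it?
Bug: WHERE can't reference COUNT(*); aggregates are computed after WHERE

Fix: GROUP BY kind, then filter groups with HAVING COUNT(*) > 1

Corrected query:
SELECT kind FROM transactions GROUP BY kind HAVING COUNT(*) > 1

Result:
kind      
----------
refund    
withdrawal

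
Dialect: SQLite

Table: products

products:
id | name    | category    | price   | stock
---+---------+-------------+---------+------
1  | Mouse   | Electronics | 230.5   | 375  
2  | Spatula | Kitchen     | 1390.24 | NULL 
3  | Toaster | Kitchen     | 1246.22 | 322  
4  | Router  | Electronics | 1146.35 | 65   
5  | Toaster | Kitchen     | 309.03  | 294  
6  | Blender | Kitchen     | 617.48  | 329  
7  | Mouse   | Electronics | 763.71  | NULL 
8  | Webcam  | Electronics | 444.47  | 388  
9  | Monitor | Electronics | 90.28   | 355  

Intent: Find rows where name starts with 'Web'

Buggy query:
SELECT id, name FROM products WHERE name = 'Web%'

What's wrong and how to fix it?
Bug: '=' compares the literal string including the % character; pattern matching needs LIKE

Fix: Use LIKE for wildcard pattern matching

Corrected query:
SELECT id, name FROM products WHERE name LIKE 'Web%'

Result:
id | name  
---+-------
8  | Webcam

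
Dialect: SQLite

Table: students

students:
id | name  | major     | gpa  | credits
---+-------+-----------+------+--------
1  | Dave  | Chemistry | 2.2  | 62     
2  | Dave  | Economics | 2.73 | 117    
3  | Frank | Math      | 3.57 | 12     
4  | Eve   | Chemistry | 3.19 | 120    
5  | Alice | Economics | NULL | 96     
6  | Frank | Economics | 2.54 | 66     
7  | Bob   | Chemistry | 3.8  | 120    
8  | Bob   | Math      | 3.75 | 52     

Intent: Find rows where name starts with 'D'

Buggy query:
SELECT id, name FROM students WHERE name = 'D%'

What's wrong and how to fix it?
Bug: '=' compares the literal string including the % character; pattern matching needs LIKE

Fix: Replace '=' with LIKE so 'D%' is treated as a pattern

Corrected query:
SELECT id, name FROM students WHERE name LIKE 'D%'

Result:
id | name
---+-----
1  | Dave
2  | Dave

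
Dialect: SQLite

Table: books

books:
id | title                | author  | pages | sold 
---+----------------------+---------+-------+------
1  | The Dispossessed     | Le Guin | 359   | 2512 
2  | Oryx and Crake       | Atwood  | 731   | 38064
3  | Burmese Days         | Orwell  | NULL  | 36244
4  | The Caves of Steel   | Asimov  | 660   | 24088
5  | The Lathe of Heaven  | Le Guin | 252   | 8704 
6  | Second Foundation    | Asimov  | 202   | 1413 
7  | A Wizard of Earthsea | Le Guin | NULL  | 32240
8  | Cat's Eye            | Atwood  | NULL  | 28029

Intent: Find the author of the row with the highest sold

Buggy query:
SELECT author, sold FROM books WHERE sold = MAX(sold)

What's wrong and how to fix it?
Bug: MAX(sold) is an aggregate and cannot be used directly in WHERE

Fix: Use a subquery: WHERE sold = (SELECT MAX(sold) FROM books)

Corrected query:
SELECT author, sold FROM books WHERE sold = (SELECT MAX(sold) FROM books)

Result:
author | sold 
-------+------
Atwood | 38064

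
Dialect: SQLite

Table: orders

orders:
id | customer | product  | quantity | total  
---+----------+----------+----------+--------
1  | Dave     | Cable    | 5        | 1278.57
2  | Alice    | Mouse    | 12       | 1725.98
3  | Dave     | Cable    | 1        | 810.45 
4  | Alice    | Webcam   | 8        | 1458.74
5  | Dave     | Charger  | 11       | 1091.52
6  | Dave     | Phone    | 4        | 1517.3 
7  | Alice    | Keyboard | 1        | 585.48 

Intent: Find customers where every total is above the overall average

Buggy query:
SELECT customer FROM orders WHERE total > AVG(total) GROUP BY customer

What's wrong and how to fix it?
Bug: WHERE evaluates per row before aggregation, so AVG() is unavailable

Fix: Use a subquery for AVG and a HAVING MIN(...) filter so the condition holds for every row in the group

Corrected query:
SELECT customer FROM orders GROUP BY customer HAVING MIN(total) > (SELECT AVG(total) FROM orders)

Result:
(no rows)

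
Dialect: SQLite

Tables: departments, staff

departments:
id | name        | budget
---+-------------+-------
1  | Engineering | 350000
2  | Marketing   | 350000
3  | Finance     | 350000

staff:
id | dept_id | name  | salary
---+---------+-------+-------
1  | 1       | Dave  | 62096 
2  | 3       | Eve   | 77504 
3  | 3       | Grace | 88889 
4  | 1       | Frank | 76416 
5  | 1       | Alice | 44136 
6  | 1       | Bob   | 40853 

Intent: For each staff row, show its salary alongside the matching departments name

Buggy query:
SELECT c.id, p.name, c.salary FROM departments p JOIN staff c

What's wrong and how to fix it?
Bug: JOIN with no ON clause produces a cartesian product; every staff row pairs with every departments row

Fix: Specify the join condition linking the foreign key to the parent id

Corrected query:
SELECT c.id, p.name, c.salary FROM departments p JOIN staff c ON c.dept_id = p.id

Result:
id | name        | salary
---+-------------+-------
1  | Engineering | 62096 
2  | Finance     | 77504 
3  | Finance     | 88889 
4  | Engineering | 76416 
5  | Engineering | 44136 
6  | Engineering | 40853 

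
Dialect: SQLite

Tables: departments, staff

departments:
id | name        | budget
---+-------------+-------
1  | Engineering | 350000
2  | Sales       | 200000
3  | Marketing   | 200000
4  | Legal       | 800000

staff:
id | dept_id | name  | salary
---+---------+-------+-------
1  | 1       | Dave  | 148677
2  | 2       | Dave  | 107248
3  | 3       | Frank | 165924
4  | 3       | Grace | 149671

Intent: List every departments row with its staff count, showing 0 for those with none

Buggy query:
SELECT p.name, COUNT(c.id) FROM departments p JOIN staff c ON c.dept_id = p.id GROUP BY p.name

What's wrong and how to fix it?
Bug: INNER JOIN drops departments rows that have no matching staff rows

Fix: Use LEFT JOIN so parents without children still appear (COUNT(c.id) gives 0)

Corrected query:
SELECT p.name, COUNT(c.id) FROM departments p LEFT JOIN staff c ON c.dept_id = p.id GROUP BY p.name

Result:
name        | COUNT(c.id)
------------+------------
Engineering | 1          
Legal       | 0          
Marketing   | 2          
Sales       | 1          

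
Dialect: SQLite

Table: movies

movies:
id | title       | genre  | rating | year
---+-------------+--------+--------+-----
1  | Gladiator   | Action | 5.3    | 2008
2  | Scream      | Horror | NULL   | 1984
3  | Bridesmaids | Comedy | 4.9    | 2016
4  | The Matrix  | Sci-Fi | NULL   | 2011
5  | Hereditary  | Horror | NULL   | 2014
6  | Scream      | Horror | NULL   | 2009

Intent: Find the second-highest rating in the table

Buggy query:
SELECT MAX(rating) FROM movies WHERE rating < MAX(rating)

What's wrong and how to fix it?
Bug: MAX(rating) on the right of the comparison is an aggregate-in-WHERE error

Fix: Put the inner MAX in a scalar subquery

Corrected query:
SELECT MAX(rating) FROM movies WHERE rating < (SELECT MAX(rating) FROM movies)

Result:
MAX(rating)
-----------
4.9        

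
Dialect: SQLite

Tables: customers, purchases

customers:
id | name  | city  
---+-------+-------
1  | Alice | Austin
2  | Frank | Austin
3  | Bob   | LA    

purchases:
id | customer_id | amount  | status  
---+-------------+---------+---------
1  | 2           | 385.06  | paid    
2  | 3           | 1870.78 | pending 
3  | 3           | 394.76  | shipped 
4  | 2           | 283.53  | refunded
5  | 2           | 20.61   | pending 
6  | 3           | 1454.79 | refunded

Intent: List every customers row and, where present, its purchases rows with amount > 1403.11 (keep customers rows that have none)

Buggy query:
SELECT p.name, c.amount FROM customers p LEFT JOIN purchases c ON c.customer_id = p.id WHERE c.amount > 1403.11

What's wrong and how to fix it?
Bug: Filtering c.amount in WHERE discards the NULL rows produced by LEFT JOIN, turning it into an inner join

Fix: Put 'c.amount > 1403.11' in the JOIN's ON clause instead of WHERE

Corrected query:
SELECT p.name, c.amount FROM customers p LEFT JOIN purchases c ON c.customer_id = p.id AND c.amount > 1403.11

Result:
name  | amount 
------+--------
Alice | NULL   
Frank | NULL   
Bob   | 1454.79
Bob   | 1870.78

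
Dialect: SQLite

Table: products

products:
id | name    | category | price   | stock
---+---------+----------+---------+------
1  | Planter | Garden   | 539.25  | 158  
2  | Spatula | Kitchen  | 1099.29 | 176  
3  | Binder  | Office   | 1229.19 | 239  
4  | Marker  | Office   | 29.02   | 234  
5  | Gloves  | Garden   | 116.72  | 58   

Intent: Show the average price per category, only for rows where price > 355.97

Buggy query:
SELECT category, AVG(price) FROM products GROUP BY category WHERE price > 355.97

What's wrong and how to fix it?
Bug: WHERE cannot follow GROUP BY

Fix: Move the WHERE clause before GROUP BY

Corrected query:
SELECT category, AVG(price) FROM products WHERE price > 355.97 GROUP BY category

Result:
category | AVG(price)
---------+-----------
Garden   | 539.25    
Kitchen  | 1099.29   
Office   | 1229.19   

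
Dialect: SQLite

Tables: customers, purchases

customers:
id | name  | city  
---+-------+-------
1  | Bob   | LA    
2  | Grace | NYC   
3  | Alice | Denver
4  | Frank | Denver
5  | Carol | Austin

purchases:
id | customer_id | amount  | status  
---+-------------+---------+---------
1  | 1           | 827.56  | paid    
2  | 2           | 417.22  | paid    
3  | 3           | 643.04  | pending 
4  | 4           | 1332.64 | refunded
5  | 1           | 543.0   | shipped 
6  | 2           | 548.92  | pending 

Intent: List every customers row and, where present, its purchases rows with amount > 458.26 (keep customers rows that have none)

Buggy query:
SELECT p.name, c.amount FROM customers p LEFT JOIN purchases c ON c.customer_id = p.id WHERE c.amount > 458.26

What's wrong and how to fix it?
Bug: A WHERE condition on the right-hand table after LEFT JOIN drops unmatched parents

Fix: Move the right-table condition into the ON clause so unmatched parents are kept

Corrected query:
SELECT p.name, c.amount FROM customers p LEFT JOIN purchases c ON c.customer_id = p.id AND c.amount > 458.26

Result:
name  | amount 
------+--------
Bob   | 543    
Bob   | 827.56 
Grace | 548.92 
Alice | 643.04 
Frank | 1332.64
Carol | NULL   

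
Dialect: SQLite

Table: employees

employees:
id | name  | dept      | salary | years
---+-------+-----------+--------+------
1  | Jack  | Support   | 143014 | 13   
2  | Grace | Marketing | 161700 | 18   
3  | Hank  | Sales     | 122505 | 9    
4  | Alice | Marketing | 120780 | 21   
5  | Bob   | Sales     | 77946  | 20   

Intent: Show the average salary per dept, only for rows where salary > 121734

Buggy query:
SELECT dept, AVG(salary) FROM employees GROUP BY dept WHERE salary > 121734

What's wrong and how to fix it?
Bug: WHERE cannot follow GROUP BY

Fix: Move the WHERE clause before GROUP BY

Corrected query:
SELECT dept, AVG(salary) FROM employees WHERE salary > 121734 GROUP BY dept

Result:
dept      | AVG(salary)
----------+------------
Marketing | 161700     
Sales     | 122505     
Support   | 143014     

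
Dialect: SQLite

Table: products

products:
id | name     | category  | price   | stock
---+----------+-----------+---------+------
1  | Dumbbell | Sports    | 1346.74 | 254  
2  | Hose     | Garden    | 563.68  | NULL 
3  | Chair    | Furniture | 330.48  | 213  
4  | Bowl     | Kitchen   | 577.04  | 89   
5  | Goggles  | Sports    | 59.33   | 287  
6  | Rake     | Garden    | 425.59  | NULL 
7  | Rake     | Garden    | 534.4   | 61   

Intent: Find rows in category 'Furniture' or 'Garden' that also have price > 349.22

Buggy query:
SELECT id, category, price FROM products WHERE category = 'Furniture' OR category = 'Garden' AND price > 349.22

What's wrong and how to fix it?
Bug: Without parentheses, AND is evaluated before OR, so the price filter only applies to the 'Garden' branch

Fix: Add parentheses around the OR so the AND applies to both alternatives

Corrected query:
SELECT id, category, price FROM products WHERE (category = 'Furniture' OR category = 'Garden') AND price > 349.22

Result:
id | category | price 
---+----------+-------
2  | Garden   | 563.68
6  | Garden   | 425.59
7  | Garden   | 534.4 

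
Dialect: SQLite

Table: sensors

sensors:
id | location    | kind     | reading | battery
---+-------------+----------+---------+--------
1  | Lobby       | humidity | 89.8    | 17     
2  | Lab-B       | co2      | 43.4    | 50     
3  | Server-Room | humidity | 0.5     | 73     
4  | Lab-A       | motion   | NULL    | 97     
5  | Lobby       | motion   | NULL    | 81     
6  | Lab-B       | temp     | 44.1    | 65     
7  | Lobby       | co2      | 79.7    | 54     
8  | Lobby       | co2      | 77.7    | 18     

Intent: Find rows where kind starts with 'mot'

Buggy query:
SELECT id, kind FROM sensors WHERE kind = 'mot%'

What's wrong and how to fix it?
Bug: Wildcards only work with LIKE; '=' treats '%' as a literal character

Fix: Use LIKE for wildcard pattern matching

Corrected query:
SELECT id, kind FROM sensors WHERE kind LIKE 'mot%'

Result:
id | kind  
---+-------
4  | motion
5  | motion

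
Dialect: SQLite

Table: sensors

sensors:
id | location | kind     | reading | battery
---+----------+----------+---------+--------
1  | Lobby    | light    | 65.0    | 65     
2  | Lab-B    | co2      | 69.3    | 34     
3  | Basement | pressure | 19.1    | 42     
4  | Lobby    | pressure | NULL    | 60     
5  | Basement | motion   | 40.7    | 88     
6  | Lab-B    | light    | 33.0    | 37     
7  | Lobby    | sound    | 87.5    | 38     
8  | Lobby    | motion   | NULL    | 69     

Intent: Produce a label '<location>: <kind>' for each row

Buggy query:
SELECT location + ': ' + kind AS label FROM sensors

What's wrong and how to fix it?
Bug: '+' is numeric addition; on text columns SQLite converts them to 0 instead of concatenating

Fix: Use the || operator for string concatenation

Corrected query:
SELECT location || ': ' || kind AS label FROM sensors

Result:
label             
------------------
Lobby: light      
Lab-B: co2        
Basement: pressure
Lobby: pressure   
Basement: motion  
Lab-B: light      
Lobby: sound      
Lobby: motion     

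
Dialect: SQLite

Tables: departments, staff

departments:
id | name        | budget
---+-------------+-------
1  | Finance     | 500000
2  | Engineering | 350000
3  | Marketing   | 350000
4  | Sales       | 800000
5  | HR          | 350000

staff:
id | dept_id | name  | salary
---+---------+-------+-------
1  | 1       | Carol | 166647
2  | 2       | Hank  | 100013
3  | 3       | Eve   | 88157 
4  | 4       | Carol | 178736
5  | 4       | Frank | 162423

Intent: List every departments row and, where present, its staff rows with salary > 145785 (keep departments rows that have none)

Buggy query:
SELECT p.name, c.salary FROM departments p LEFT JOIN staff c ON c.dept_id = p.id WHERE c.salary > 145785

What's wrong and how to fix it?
Bug: Filtering c.salary in WHERE discards the NULL rows produced by LEFT JOIN, turning it into an inner join

Fix: Move the right-table condition into the ON clause so unmatched parents are kept

Corrected query:
SELECT p.name, c.salary FROM departments p LEFT JOIN staff c ON c.dept_id = p.id AND c.salary > 145785

Result:
name        | salary
------------+-------
Finance     | 166647
Engineering | NULL  
Marketing   | NULL  
Sales       | 162423
Sales       | 178736
HR          | NULL  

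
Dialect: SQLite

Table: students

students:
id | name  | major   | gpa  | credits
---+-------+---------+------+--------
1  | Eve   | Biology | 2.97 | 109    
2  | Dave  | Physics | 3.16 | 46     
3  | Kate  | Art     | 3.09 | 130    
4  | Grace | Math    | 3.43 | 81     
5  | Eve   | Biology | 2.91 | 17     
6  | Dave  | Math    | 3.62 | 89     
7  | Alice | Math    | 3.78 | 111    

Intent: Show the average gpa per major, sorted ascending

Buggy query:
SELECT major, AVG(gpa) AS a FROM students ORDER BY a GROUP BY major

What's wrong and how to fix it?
Bug: GROUP BY must precede ORDER BY

Fix: Move ORDER BY to the end, after GROUP BY

Corrected query:
SELECT major, AVG(gpa) AS a FROM students GROUP BY major ORDER BY a

Result:
major   | a   
--------+-----
Biology | 2.94
Art     | 3.09
Physics | 3.16
Math    | 3.61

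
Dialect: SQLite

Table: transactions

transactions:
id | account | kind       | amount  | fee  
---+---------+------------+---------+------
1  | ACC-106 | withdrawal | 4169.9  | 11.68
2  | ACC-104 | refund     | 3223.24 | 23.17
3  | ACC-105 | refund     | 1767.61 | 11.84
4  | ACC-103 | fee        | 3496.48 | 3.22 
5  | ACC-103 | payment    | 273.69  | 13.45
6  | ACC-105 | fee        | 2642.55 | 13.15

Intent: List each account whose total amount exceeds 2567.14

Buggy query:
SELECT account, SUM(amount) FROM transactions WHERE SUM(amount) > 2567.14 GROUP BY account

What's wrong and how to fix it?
Bug: WHERE runs before GROUP BY, so aggregates aren't available there

Fix: Use HAVING (which filters groups after aggregation) instead of WHERE

Corrected query:
SELECT account, SUM(amount) FROM transactions GROUP BY account HAVING SUM(amount) > 2567.14

Result:
account | SUM(amount)
--------+------------
ACC-103 | 3770.17    
ACC-104 | 3223.24    
ACC-105 | 4410.16    
ACC-106 | 4169.9     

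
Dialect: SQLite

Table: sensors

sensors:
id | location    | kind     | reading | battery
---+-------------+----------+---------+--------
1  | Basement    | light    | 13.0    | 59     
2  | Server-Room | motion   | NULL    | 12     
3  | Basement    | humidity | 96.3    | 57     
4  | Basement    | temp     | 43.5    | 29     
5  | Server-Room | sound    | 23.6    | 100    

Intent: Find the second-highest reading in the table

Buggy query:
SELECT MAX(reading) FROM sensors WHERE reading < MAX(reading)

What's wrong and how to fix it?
Bug: MAX(reading) on the right of the comparison is an aggregate-in-WHERE error

Fix: Put the inner MAX in a scalar subquery

Corrected query:
SELECT MAX(reading) FROM sensors WHERE reading < (SELECT MAX(reading) FROM sensors)

Result:
MAX(reading)
------------
43.5        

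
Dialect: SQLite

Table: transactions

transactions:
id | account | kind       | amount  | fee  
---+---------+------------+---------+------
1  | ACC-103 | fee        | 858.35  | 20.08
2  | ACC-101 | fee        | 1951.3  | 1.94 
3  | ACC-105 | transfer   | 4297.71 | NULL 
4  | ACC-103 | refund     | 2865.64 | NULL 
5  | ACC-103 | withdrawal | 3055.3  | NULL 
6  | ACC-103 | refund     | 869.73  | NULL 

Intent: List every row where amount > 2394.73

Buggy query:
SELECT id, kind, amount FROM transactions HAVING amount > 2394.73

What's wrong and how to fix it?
Bug: This is a non-aggregate query (no GROUP BY, no aggregates), so in SQLite the HAVING clause is invalid here; a row-level condition belongs in WHERE

Fix: Use WHERE for row-level filtering

Corrected query:
SELECT id, kind, amount FROM transactions WHERE amount > 2394.73

Result:
id | kind       | amount 
---+------------+--------
3  | transfer   | 4297.71
4  | refund     | 2865.64
5  | withdrawal | 3055.3 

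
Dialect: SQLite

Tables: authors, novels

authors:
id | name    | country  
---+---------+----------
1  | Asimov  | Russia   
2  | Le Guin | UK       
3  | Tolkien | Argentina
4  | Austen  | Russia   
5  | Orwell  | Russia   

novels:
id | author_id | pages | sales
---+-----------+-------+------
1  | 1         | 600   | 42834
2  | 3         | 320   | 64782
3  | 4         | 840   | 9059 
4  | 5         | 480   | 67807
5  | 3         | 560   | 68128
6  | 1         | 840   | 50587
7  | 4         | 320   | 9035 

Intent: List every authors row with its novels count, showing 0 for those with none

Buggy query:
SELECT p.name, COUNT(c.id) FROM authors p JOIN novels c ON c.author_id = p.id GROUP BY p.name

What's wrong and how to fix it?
Bug: An inner join excludes parents with zero children

Fix: Switch to LEFT JOIN to retain unmatched parent rows

Corrected query:
SELECT p.name, COUNT(c.id) FROM authors p LEFT JOIN novels c ON c.author_id = p.id GROUP BY p.name

Result:
name    | COUNT(c.id)
--------+------------
Asimov  | 2          
Austen  | 2          
Le Guin | 0          
Orwell  | 1          
Tolkien | 2          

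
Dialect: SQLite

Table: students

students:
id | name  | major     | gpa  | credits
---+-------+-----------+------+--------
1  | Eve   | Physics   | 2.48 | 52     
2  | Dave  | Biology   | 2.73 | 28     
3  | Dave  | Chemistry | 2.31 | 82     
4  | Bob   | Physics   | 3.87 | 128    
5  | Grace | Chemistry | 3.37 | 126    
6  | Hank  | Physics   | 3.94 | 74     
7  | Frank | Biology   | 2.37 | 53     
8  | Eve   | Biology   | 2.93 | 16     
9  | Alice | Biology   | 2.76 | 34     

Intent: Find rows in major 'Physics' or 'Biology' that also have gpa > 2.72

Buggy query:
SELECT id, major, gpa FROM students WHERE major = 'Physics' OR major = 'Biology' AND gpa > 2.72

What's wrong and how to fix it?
Bug: Without parentheses, AND is evaluated before OR, so the gpa filter only applies to the 'Biology' branch

Fix: Group the OR with parentheses (or use IN), then AND the threshold

Corrected query:
SELECT id, major, gpa FROM students WHERE (major = 'Physics' OR major = 'Biology') AND gpa > 2.72

Result:
id | major   | gpa 
---+---------+-----
2  | Biology | 2.73
4  | Physics | 3.87
6  | Physics | 3.94
8  | Biology | 2.93
9  | Biology | 2.76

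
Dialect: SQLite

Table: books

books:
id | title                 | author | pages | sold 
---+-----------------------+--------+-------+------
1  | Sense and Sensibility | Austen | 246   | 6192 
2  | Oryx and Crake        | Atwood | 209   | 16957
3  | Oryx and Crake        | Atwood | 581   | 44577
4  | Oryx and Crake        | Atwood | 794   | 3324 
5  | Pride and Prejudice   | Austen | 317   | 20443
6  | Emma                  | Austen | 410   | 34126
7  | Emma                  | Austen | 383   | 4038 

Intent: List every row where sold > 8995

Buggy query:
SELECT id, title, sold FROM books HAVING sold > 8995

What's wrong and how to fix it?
Bug: This is a non-aggregate query (no GROUP BY, no aggregates), so in SQLite the HAVING clause is invalid here; a row-level condition belongs in WHERE

Fix: Use WHERE for row-level filtering

Corrected query:
SELECT id, title, sold FROM books WHERE sold > 8995

Result:
id | title               | sold 
---+---------------------+------
2  | Oryx and Crake      | 16957
3  | Oryx and Crake      | 44577
5  | Pride and Prejudice | 20443
6  | Emma                | 34126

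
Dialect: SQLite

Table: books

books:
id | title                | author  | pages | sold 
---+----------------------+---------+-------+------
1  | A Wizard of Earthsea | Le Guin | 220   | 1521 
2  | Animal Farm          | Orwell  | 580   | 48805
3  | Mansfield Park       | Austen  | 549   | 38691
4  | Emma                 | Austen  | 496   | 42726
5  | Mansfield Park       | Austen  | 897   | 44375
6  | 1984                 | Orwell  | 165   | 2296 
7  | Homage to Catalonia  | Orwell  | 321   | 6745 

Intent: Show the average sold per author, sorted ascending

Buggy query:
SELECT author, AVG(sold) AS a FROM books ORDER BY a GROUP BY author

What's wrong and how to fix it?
Bug: GROUP BY must precede ORDER BY

Fix: Move ORDER BY to the end, after GROUP BY

Corrected query:
SELECT author, AVG(sold) AS a FROM books GROUP BY author ORDER BY a

Result:
author  | a           
--------+-------------
Le Guin | 1521        
Orwell  | 19282       
Austen  | 41930.666667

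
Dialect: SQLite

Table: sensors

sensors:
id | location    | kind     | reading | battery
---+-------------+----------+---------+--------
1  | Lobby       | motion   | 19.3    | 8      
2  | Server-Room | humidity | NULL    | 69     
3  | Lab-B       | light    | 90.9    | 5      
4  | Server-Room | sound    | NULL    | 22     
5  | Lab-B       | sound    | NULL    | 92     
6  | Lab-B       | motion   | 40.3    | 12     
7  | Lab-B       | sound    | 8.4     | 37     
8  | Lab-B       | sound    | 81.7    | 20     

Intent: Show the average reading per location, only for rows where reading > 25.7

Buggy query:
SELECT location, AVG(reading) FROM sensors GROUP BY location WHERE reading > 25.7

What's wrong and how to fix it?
Bug: Row-level WHERE must come before GROUP BY in the clause order

Fix: Move the WHERE clause before GROUP BY

Corrected query:
SELECT location, AVG(reading) FROM sensors WHERE reading > 25.7 GROUP BY location

Result:
location | AVG(reading)
---------+-------------
Lab-B    | 70.966667   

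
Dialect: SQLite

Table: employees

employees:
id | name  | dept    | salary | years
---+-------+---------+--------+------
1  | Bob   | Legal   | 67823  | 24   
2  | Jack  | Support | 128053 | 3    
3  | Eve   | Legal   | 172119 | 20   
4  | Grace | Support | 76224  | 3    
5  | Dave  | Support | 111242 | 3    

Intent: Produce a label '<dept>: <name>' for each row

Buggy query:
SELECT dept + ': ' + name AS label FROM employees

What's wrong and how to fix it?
Bug: '+' is numeric addition; on text columns SQLite converts them to 0 instead of concatenating

Fix: Replace + with || to concatenate text

Corrected query:
SELECT dept || ': ' || name AS label FROM employees

Result:
label         
--------------
Legal: Bob    
Support: Jack 
Legal: Eve    
Support: Grace
Support: Dave 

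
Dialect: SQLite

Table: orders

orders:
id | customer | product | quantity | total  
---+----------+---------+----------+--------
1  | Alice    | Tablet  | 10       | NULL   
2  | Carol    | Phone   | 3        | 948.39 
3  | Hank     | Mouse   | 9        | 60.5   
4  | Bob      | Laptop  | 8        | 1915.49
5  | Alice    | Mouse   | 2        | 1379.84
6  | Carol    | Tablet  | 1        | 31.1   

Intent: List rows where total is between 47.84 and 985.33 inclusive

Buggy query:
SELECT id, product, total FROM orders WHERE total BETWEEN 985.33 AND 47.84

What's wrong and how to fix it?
Bug: The bounds are reversed; BETWEEN a AND b requires a <= b to match anything

Fix: Swap the bounds so the smaller value comes first

Corrected query:
SELECT id, product, total FROM orders WHERE total BETWEEN 47.84 AND 985.33

Result:
id | product | total 
---+---------+-------
2  | Phone   | 948.39
3  | Mouse   | 60.5  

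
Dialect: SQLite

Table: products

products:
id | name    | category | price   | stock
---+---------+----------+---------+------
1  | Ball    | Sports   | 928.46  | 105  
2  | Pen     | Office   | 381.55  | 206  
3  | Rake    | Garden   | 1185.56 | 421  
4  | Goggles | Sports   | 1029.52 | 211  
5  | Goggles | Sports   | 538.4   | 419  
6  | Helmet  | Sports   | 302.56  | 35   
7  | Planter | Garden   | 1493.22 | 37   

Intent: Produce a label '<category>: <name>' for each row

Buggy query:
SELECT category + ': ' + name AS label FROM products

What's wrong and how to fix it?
Bug: SQLite uses || for string concatenation; + coerces text to numbers (yielding 0)

Fix: Replace + with || to concatenate text

Corrected query:
SELECT category || ': ' || name AS label FROM products

Result:
label          
---------------
Sports: Ball   
Office: Pen    
Garden: Rake   
Sports: Goggles
Sports: Goggles
Sports: Helmet 
Garden: Planter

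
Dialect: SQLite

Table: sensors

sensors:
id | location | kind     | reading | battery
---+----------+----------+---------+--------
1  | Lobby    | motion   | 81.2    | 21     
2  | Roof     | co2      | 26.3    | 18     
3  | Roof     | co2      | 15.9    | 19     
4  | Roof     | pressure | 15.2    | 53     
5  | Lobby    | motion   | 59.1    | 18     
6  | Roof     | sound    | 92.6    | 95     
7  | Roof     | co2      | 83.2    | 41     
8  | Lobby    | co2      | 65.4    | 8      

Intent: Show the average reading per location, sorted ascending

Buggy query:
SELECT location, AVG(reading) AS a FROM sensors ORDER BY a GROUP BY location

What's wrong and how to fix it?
Bug: GROUP BY must precede ORDER BY

Fix: Reorder: SELECT … FROM … GROUP BY … ORDER BY …

Corrected query:
SELECT location, AVG(reading) AS a FROM sensors GROUP BY location ORDER BY a

Result:
location | a        
---------+----------
Roof     | 46.64    
Lobby    | 68.566667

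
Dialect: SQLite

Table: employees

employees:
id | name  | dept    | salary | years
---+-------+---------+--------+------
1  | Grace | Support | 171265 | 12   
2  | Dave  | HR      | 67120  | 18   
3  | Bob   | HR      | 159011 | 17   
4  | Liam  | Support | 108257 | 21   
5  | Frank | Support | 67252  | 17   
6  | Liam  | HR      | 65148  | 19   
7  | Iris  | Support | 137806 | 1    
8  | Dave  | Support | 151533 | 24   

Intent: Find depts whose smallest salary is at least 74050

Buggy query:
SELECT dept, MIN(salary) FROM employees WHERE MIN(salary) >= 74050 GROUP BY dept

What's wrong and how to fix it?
Bug: MIN() in WHERE is a misuse of aggregate

Fix: Replace WHERE with HAVING after the GROUP BY

Corrected query:
SELECT dept, MIN(salary) FROM employees GROUP BY dept HAVING MIN(salary) >= 74050

Result:
(no rows)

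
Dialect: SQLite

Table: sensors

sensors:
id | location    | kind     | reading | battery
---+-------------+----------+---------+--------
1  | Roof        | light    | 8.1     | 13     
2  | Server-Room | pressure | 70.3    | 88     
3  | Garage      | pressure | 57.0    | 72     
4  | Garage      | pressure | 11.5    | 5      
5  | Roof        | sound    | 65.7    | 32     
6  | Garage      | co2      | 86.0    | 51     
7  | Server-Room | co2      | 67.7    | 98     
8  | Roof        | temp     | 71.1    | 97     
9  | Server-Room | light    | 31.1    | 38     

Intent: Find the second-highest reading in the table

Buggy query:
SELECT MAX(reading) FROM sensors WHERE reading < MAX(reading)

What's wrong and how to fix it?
Bug: The inner MAX is an aggregate inside WHERE, which is not allowed

Fix: Put the inner MAX in a scalar subquery

Corrected query:
SELECT MAX(reading) FROM sensors WHERE reading < (SELECT MAX(reading) FROM sensors)

Result:
MAX(reading)
------------
71.1        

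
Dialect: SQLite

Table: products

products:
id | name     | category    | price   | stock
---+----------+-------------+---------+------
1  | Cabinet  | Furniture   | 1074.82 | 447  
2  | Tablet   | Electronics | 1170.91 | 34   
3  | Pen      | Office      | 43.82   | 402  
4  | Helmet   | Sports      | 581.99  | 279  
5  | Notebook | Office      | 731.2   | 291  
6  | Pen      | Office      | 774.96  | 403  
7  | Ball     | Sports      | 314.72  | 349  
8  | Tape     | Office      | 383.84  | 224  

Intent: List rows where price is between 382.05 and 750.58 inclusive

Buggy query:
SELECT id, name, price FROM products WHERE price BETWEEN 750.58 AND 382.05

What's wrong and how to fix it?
Bug: The bounds are reversed; BETWEEN a AND b requires a <= b to match anything

Fix: Write BETWEEN 382.05 AND 750.58

Corrected query:
SELECT id, name, price FROM products WHERE price BETWEEN 382.05 AND 750.58

Result:
id | name     | price 
---+----------+-------
4  | Helmet   | 581.99
5  | Notebook | 731.2 
8  | Tape     | 383.84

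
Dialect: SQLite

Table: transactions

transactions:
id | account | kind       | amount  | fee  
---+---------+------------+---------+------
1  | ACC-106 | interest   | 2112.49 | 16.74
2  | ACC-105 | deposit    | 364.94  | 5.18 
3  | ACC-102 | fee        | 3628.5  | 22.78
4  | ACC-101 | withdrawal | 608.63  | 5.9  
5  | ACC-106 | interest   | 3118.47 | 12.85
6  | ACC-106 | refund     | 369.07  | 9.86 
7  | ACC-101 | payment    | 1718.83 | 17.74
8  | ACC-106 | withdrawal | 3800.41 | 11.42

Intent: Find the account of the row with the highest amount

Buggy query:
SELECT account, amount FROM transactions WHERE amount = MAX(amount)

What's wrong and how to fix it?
Bug: MAX(amount) is an aggregate and cannot be used directly in WHERE

Fix: Use a subquery: WHERE amount = (SELECT MAX(amount) FROM transactions)

Corrected query:
SELECT account, amount FROM transactions WHERE amount = (SELECT MAX(amount) FROM transactions)

Result:
account | amount 
--------+--------
ACC-106 | 3800.41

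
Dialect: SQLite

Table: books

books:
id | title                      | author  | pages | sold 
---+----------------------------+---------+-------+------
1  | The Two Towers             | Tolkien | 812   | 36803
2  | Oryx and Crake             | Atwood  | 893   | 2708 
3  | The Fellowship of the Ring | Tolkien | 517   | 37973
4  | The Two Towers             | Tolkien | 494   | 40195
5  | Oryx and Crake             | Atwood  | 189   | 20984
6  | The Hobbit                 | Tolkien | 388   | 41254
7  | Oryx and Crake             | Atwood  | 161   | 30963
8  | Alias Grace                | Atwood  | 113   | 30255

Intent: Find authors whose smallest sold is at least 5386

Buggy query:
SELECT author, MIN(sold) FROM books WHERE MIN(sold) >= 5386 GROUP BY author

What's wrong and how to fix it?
Bug: Aggregates like MIN are computed per group after WHERE runs

Fix: Use HAVING for the per-group MIN condition

Corrected query:
SELECT author, MIN(sold) FROM books GROUP BY author HAVING MIN(sold) >= 5386

Result:
author  | MIN(sold)
--------+----------
Tolkien | 36803    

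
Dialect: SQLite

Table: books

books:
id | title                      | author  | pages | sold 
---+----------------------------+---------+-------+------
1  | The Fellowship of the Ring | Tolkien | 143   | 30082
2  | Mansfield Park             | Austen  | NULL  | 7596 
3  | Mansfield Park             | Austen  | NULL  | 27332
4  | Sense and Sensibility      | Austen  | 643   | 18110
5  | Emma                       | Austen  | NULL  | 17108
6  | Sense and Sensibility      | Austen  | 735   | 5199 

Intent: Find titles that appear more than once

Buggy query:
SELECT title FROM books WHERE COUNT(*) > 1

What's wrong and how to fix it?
Bug: COUNT(*) is an aggregate and cannot be used in WHERE

Fix: GROUP BY title, then filter groups with HAVING COUNT(*) > 1

Corrected query:
SELECT title FROM books GROUP BY title HAVING COUNT(*) > 1

Result:
title                
---------------------
Mansfield Park       
Sense and Sensibility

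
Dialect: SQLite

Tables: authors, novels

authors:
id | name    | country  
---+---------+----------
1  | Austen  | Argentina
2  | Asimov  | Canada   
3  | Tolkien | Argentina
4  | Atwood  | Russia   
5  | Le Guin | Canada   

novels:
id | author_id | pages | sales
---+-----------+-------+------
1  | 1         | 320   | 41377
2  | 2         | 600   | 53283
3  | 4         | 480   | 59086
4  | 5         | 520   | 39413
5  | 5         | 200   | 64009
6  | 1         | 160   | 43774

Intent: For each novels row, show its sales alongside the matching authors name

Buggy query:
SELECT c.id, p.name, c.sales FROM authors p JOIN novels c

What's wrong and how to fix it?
Bug: JOIN with no ON clause produces a cartesian product; every novels row pairs with every authors row

Fix: Specify the join condition linking the foreign key to the parent id

Corrected query:
SELECT c.id, p.name, c.sales FROM authors p JOIN novels c ON c.author_id = p.id

Result:
id | name    | sales
---+---------+------
1  | Austen  | 41377
2  | Asimov  | 53283
3  | Atwood  | 59086
4  | Le Guin | 39413
5  | Le Guin | 64009
6  | Austen  | 43774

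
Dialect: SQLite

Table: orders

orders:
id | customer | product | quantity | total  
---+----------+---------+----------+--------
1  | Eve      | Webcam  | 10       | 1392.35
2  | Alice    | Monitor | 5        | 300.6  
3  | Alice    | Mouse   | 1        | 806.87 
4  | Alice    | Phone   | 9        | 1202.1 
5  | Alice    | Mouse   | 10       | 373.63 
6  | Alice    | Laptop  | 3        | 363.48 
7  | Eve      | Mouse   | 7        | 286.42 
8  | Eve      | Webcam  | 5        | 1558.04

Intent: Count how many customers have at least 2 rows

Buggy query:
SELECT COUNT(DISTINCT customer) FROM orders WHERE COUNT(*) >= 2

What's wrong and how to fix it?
Bug: WHERE filters individual rows, not groups, so a group-level COUNT is invalid there

Fix: Use a subquery that GROUPs and filters with HAVING, then count its rows

Corrected query:
SELECT COUNT(*) FROM (SELECT customer FROM orders GROUP BY customer HAVING COUNT(*) >= 2)

Result:
COUNT(*)
--------
2       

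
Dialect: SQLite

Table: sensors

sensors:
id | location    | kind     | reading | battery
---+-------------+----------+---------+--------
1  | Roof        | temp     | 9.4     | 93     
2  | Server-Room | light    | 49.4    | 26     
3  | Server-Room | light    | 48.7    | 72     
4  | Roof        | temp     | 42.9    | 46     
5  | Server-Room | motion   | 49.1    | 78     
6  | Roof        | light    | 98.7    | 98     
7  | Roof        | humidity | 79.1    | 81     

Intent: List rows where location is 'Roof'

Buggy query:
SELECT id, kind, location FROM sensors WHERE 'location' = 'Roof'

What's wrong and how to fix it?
Bug: 'location' in single quotes is a string literal, not the column; the comparison is literal-vs-literal and never true

Fix: Remove the quotes around the column name (or use double quotes for an identifier)

Corrected query:
SELECT id, kind, location FROM sensors WHERE location = 'Roof'

Result:
id | kind     | location
---+----------+---------
1  | temp     | Roof    
4  | temp     | Roof    
6  | light    | Roof    
7  | humidity | Roof    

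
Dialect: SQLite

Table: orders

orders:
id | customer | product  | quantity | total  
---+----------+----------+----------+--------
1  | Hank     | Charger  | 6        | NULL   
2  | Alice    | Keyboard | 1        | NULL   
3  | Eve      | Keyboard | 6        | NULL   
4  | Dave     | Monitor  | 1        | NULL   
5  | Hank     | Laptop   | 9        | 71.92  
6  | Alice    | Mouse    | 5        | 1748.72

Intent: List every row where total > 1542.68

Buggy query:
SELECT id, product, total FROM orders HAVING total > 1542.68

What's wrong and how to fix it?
Bug: This is a non-aggregate query (no GROUP BY, no aggregates), so in SQLite the HAVING clause is invalid here; a row-level condition belongs in WHERE

Fix: Replace HAVING with WHERE since the condition applies to individual rows

Corrected query:
SELECT id, product, total FROM orders WHERE total > 1542.68

Result:
id | product | total  
---+---------+--------
6  | Mouse   | 1748.72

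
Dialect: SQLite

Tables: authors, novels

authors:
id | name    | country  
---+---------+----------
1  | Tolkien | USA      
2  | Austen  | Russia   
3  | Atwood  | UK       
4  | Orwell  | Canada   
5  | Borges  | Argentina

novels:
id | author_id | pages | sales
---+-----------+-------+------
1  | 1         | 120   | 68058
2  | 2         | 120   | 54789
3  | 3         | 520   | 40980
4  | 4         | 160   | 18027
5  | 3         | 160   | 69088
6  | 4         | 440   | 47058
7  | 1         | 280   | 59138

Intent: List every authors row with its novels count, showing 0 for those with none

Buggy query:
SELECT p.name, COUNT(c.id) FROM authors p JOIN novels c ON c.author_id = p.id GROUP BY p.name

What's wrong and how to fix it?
Bug: An inner join excludes parents with zero children

Fix: Switch to LEFT JOIN to retain unmatched parent rows

Corrected query:
SELECT p.name, COUNT(c.id) FROM authors p LEFT JOIN novels c ON c.author_id = p.id GROUP BY p.name

Result:
name    | COUNT(c.id)
--------+------------
Atwood  | 2          
Austen  | 1          
Borges  | 0          
Orwell  | 2          
Tolkien | 2          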